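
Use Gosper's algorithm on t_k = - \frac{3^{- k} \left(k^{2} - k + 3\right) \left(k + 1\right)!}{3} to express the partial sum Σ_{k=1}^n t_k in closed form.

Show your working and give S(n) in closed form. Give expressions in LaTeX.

S(n) = - 3^{- n - 1} n \left(n + 2\right)!

Compute t_(k+1)/t_k: get (k + 2)*(-k + (k + 1)**2 + 2)/(3*(k**2 - k + 3)).
Normal form (A,B,C) = (k/3 + 2/3, 1, k**2 - k + 3).
Set up (k/3 + 2/3)·f(k+1) − (1)·f(k) − (k**2 - k + 3) = 0.
deg f ≤ 1 (via 1,0,2).
Match coefficients ⇒ f(k) = 3*(k - 1).
Get s_k = R·t_k = -(k - 1)*factorial(k + 1)/3**k with R(k) = B(k−1)f(k)/C(k) = 3*(k - 1)/(k**2 - k + 3).
Δs = -(k**2 - k + 3)*factorial(k + 1)/(3*3**k), as required.
Telescope: S(n) = s_(n+1) − s_(1) = -3**(-n - 1)*n*factorial(n + 2) − (0) = -3**(-n - 1)*n*factorial(n + 2).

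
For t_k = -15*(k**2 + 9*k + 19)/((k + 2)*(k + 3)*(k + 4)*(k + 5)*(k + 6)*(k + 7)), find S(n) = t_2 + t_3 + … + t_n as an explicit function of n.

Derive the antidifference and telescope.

r(k) = (k + 2)*(9*k + (k + 1)**2 + 28)/((k + 8)*(k**2 + 9*k + 19)) after simplifying.
Gosper form: A/B · C(k+1)/C(k) with A=k + 2, B=k + 8, C=k**2 + 9*k + 19.
f must satisfy (k + 2)·f(k+1) − (k + 7)·f(k) = k**2 + 9*k + 19.
d = 5 from the (1,1,2) case.
Coefficient equations give f(k) = k*(k + 3)*(k + 5)*(k**2 + 12*k + 44)/144.
Then R = B(k−1)f/C = k*(k + 3)*(k + 5)*(k + 7)*(k**2 + 12*k + 44)/(144*(k**2 + 9*k + 19)), so s_k = R(k)·t_k = 5*k*(-k**2 - 12*k - 44)/(48*(k**3 + 12*k**2 + 44*k + 48)).
Verify: 15*(-k**2 - 9*k - 19)/(k**6 + 27*k**5 + 295*k**4 + 1665*k**3 + 5104*k**2 + 8028*k + 5040) matches t_k.
Evaluate: s_(n+1) = 5*(-n**3 - 15*n**2 - 71*n - 57)/(48*(n**3 + 15*n**2 + 71*n + 105)); subtract s_(2) = -5/64 ⇒ S(n) = 5*(-n**3 - 15*n**2 - 71*n + 87)/(192*(n**3 + 15*n**2 + 71*n + 105)).

S(n) = 5*(-n**3 - 15*n**2 - 71*n + 87)/(192*(n**3 + 15*n**2 + 71*n + 105))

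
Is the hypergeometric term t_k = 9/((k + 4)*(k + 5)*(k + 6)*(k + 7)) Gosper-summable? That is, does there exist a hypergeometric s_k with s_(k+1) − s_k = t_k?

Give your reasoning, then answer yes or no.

Yes. s_k = k*(k**2 + 15*k + 74)/(40*(k + 4)*(k + 5)*(k + 6)).

r(k) = (k + 4)/(k + 8) after simplifying.
Take A(k)=k + 4, B(k)=k + 8, C(k)=1.
Set up (k + 4)·f(k+1) − (k + 7)·f(k) − (1) = 0.
Degrees (1,1,0) ⇒ d ≤ 3.
Match coefficients ⇒ f(k) = k*(k**2 + 15*k + 74)/360.
R(k) = B(k−1)·f(k)/C(k) = k*(k + 7)*(k**2 + 15*k + 74)/360; s_k = R·t_k = k*(k**2 + 15*k + 74)/(40*(k + 4)*(k + 5)*(k + 6)).
Check: Δs_k = 9/(k**4 + 22*k**3 + 179*k**2 + 638*k + 840). ✓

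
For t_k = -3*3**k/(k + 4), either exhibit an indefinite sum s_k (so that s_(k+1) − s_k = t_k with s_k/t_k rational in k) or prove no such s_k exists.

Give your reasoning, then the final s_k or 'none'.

t_(k+1)/t_k = 3*(k + 4)/(k + 5).
A = 3*k + 12, B = k + 5, C = 1.
Need (3*k + 12)·f(k+1) − (k + 4)·f(k) = 1.
d = -1 from the (1,1,0) case.
Bound -1 < 0, so the key equation has no polynomial solution.

no hypergeometric antidifference exists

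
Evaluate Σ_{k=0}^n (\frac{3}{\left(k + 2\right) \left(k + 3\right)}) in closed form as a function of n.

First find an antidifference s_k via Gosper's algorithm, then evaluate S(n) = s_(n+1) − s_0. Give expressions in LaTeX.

S(n) = \frac{3 \left(n + 1\right)}{2 \left(n + 3\right)}

t_(k+1)/t_k = (k + 2)/(k + 4).
Factor: A=k + 2; B=k + 4; C=1.
Set up (k + 2)·f(k+1) − (k + 3)·f(k) − (1) = 0.
Bound: deg f ≤ 1.
A polynomial solution: f(k) = k/2.
Certificate R = B(k−1)f/C = k*(k + 3)/2 gives s_k = 3*k/(2*(k + 2)).
Check: Δs_k = 3/(k**2 + 5*k + 6). ✓
Telescope: S(n) = s_(n+1) − s_(0) = 3*(n + 1)/(2*(n + 3)) − (0) = 3*(n + 1)/(2*(n + 3)).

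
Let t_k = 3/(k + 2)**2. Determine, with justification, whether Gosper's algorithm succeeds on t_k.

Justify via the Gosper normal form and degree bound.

Compute t_(k+1)/t_k: get (k + 2)**2/(k + 3)**2.
Gosper form: A/B · C(k+1)/C(k) with A=k**2 + 4*k + 4, B=k**2 + 6*k + 9, C=1.
Set up (k**2 + 4*k + 4)·f(k+1) − (k**2 + 4*k + 4)·f(k) − (1) = 0.
deg f ≤ 0 (via 2,2,0).
Write f(k) = c0. Then LHS − RHS = -1, requiring -1 = 0: contradictory. No certificate.

No — t_k has no hypergeometric antidifference.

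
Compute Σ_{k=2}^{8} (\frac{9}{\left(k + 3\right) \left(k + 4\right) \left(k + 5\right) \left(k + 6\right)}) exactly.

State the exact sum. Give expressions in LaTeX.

Σ = 47/3640

Ratio r(k) = (k + 3)/(k + 7).
A = k + 3, B = k + 7, C = 1.
Solve (k + 3)·f(k+1) − (k + 6)·f(k) = 1.
d = 3 from the (1,1,0) case.
Match coefficients ⇒ f(k) = k*(k**2 + 12*k + 47)/180.
R(k) = B(k−1)·f(k)/C(k) = k*(k + 6)*(k**2 + 12*k + 47)/180; s_k = R·t_k = k*(k**2 + 12*k + 47)/(20*(k + 3)*(k + 4)*(k + 5)).
Check: Δs_k = 9/(k**4 + 18*k**3 + 119*k**2 + 342*k + 360). ✓
Telescoping: Σ = s_(9) − s_(2) = 177/3640 − (1/28) = 47/3640.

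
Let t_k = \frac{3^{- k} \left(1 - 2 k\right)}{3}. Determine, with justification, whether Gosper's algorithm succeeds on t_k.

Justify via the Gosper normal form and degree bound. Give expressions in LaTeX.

t_(k+1)/t_k = (2*k + 1)/(3*(2*k - 1)).
Gosper form: A/B · C(k+1)/C(k) with A=1/3, B=1, C=k - 1/2.
Need (1/3)·f(k+1) − (1)·f(k) = k - 1/2.
From deg A=0, deg B=0, deg C=1: d=1.
Solve for f: f(k) = -3*k/2 (degree 1 ≤ 1).
R(k) = B(k−1)·f(k)/C(k) = -3*k/(2*k - 1); s_k = R·t_k = k/3**k.
Δs = (1 - 2*k)/(3*3**k), as required.

Yes. s_k = 3^{- k} k.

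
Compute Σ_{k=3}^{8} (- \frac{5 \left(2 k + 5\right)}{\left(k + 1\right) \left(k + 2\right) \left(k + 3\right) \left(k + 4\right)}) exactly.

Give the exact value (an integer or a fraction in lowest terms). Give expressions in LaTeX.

Σ = -1/6

Compute t_(k+1)/t_k: get (k + 1)*(2*k + 7)/((k + 5)*(2*k + 5)).
Take A(k)=k + 1, B(k)=k + 5, C(k)=k + 5/2.
f must satisfy (k + 1)·f(k+1) − (k + 4)·f(k) = k + 5/2.
Bound: deg f ≤ 3.
A polynomial solution: f(k) = k*(k + 2)*(k + 4)/6.
Get s_k = R·t_k = 5*k*(-k - 4)/(3*(k**2 + 4*k + 3)) with R(k) = B(k−1)f(k)/C(k) = k*(k + 2)*(k + 4)**2/(3*(2*k + 5)).
s_(k+1) − s_k = 5*(-2*k - 5)/(k**4 + 10*k**3 + 35*k**2 + 50*k + 24) = t_k.
Σ_(k=3)^(8) t_k = s_(9) − s_(3) = -13/8 − (-35/24) = -1/6.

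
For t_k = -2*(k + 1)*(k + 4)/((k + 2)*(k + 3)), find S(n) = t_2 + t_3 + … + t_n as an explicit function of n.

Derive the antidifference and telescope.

r(k) = (k + 2)**2*(k + 5)/((k + 1)*(k + 4)**2) after simplifying.
Factor: A=k + 2; B=k + 4; C=k**2 + 5*k + 4.
Solve (k + 2)·f(k+1) − (k + 3)·f(k) = k**2 + 5*k + 4.
Degrees (1,1,2) ⇒ d ≤ 2.
Solve for f: f(k) = k*(k + 1) (degree 2 ≤ 2).
Get s_k = R·t_k = 2*k*(-k - 1)/(k + 2) with R(k) = B(k−1)f(k)/C(k) = k*(k + 3)/(k + 4).
s_(k+1) − s_k = 2*(-k**2 - 5*k - 4)/(k**2 + 5*k + 6) = t_k.
Evaluate: s_(n+1) = 2*(-n**2 - 3*n - 2)/(n + 3); subtract s_(2) = -3 ⇒ S(n) = (-2*n**2 - 3*n + 5)/(n + 3).

S(n) = (-2*n**2 - 3*n + 5)/(n + 3)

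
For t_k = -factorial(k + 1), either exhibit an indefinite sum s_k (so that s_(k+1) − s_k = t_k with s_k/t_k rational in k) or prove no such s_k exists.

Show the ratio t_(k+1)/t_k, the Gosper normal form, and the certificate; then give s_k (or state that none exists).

Compute t_(k+1)/t_k: get k + 2.
Take A(k)=k + 2, B(k)=1, C(k)=1.
Need (k + 2)·f(k+1) − (1)·f(k) = 1.
d = -1 from the (1,0,0) case.
d = -1 < 0 ⇒ no nonzero polynomial f; not summable.

none — t_k is not Gosper-summable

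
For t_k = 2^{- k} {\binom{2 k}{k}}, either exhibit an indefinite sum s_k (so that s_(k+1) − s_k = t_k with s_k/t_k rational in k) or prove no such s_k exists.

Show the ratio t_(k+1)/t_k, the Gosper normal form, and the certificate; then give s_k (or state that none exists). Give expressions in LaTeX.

none (Gosper's algorithm certifies no s_k)

Ratio r(k) = (2*k + 1)/(k + 1).
Normal form (A,B,C) = (2*k + 1, k + 1, 1).
Key eq: (2*k + 1)·f(k+1) = (k)·f(k) + (1).
From deg A=1, deg B=1, deg C=0: d=-1.
deg f ≤ -1 is impossible — no certificate.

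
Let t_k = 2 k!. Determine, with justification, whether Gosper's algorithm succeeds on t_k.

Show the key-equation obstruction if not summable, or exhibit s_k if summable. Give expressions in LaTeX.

r(k) = k + 1 after simplifying.
Gosper form: A/B · C(k+1)/C(k) with A=k + 1, B=1, C=1.
f must satisfy (k + 1)·f(k+1) − (1)·f(k) = 1.
From deg A=1, deg B=0, deg C=0: d=-1.
Negative degree bound (-1): no f exists, t_k not Gosper-summable.

No — negative degree bound, so no certificate f.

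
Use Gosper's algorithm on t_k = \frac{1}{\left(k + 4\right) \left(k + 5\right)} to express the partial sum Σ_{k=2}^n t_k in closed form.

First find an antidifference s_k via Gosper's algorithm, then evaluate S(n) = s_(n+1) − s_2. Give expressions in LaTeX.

Compute t_(k+1)/t_k: get (k + 4)/(k + 6).
Normal form (A,B,C) = (k + 4, k + 6, 1).
Key eq: (k + 4)·f(k+1) = (k + 5)·f(k) + (1).
deg f ≤ 1 (via 1,1,0).
Match coefficients ⇒ f(k) = k/4.
Certificate R = B(k−1)f/C = k*(k + 5)/4 gives s_k = k/(4*(k + 4)).
Verify: 1/(k**2 + 9*k + 20) matches t_k.
s_(n+1) = (n + 1)/(4*(n + 5)) and s_(2) = 1/12, so S(n) = (n - 1)/(6*(n + 5)).

S(n) = \frac{n - 1}{6 \left(n + 5\right)}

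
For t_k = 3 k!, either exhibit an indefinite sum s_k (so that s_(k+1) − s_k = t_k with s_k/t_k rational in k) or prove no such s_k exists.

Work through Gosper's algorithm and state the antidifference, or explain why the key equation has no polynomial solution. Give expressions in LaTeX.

none — t_k is not Gosper-summable

t_(k+1)/t_k = k + 1.
Take A(k)=k + 1, B(k)=1, C(k)=1.
f must satisfy (k + 1)·f(k+1) − (1)·f(k) = 1.
From deg A=1, deg B=0, deg C=0: d=-1.
Bound -1 < 0, so the key equation has no polynomial solution.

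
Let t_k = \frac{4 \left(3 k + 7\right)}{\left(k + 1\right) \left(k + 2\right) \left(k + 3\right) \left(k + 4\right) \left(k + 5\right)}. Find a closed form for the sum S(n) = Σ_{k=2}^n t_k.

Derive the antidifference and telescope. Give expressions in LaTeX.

S(n) = \frac{2 \left(n^{3} + 11 n^{2} + 38 n - 50\right)}{45 \left(n^{3} + 11 n^{2} + 38 n + 40\right)}

Step 1: r(k) = (k + 1)*(3*k + 10)/((k + 6)*(3*k + 7)).
A = k + 1, B = k + 6, C = k + 7/3.
Key eq: (k + 1)·f(k+1) = (k + 5)·f(k) + (k + 7/3).
deg f ≤ 4 (via 1,1,1).
A polynomial solution: f(k) = k*(k + 2)*(k**2 + 8*k + 19)/36.
Then R = B(k−1)f/C = k*(k + 2)*(k + 5)*(k**2 + 8*k + 19)/(12*(3*k + 7)), so s_k = R(k)·t_k = k*(k**2 + 8*k + 19)/(3*(k**3 + 8*k**2 + 19*k + 12)).
Verify: 4*(3*k + 7)/(k**5 + 15*k**4 + 85*k**3 + 225*k**2 + 274*k + 120) matches t_k.
Telescope: S(n) = s_(n+1) − s_(2) = (n**3 + 11*n**2 + 38*n + 28)/(3*(n**3 + 11*n**2 + 38*n + 40)) − (13/45) = 2*(n**3 + 11*n**2 + 38*n - 50)/(45*(n**3 + 11*n**2 + 38*n + 40)).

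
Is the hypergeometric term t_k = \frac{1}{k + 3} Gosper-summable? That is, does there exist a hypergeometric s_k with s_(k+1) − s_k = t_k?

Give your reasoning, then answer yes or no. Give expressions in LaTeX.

No — key equation has no polynomial f.

Ratio r(k) = (k + 3)/(k + 4).
Take A(k)=k + 3, B(k)=k + 4, C(k)=1.
Set up (k + 3)·f(k+1) − (k + 3)·f(k) − (1) = 0.
d = 0 from the (1,1,0) case.
Put f(k) = c0: A·f(k+1) − B(k−1)·f(k) − C = -1; need -1 = 0 — inconsistent ⇒ no f, not summable.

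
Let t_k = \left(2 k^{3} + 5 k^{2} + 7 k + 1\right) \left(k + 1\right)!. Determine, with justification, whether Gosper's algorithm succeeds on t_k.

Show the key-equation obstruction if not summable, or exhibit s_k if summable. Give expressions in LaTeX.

Yes. s_k = \left(k - 1\right) \left(2 k + 1\right) \left(k + 1\right)!.

The ratio is (2*k**4 + 15*k**3 + 45*k**2 + 61*k + 30)/(2*k**3 + 5*k**2 + 7*k + 1).
Take A(k)=k + 2, B(k)=1, C(k)=k**3 + 5*k**2/2 + 7*k/2 + 1/2.
Set up (k + 2)·f(k+1) − (1)·f(k) − (k**3 + 5*k**2/2 + 7*k/2 + 1/2) = 0.
From deg A=1, deg B=0, deg C=3: d=2.
Solve for f: f(k) = (k - 1)*(2*k + 1)/2 (degree 2 ≤ 2).
Get s_k = R·t_k = (k - 1)*(2*k + 1)*factorial(k + 1) with R(k) = B(k−1)f(k)/C(k) = (k - 1)*(2*k + 1)/(2*k**3 + 5*k**2 + 7*k + 1).
Check: Δs_k = (2*k**3 + 5*k**2 + 7*k + 1)*factorial(k + 1). ✓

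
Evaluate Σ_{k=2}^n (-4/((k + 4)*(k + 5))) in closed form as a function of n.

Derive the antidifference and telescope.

t_(k+1)/t_k = (k + 4)/(k + 6).
Gosper form: A/B · C(k+1)/C(k) with A=k + 4, B=k + 6, C=1.
Set up (k + 4)·f(k+1) − (k + 5)·f(k) − (1) = 0.
Degrees (1,1,0) ⇒ d ≤ 1.
Coefficient equations give f(k) = k/4.
So s_k = (B(k−1)f/C)·t_k = (k*(k + 5)/4)·t_k = -k/(k + 4).
Verify: -4/(k**2 + 9*k + 20) matches t_k.
Evaluate: s_(n+1) = (-n - 1)/(n + 5); subtract s_(2) = -1/3 ⇒ S(n) = 2*(1 - n)/(3*(n + 5)).

S(n) = 2*(1 - n)/(3*(n + 5))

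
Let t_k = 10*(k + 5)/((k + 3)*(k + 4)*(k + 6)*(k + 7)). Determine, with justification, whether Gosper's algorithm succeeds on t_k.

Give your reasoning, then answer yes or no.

r(k) = (k + 3)*(k + 6)**2/((k + 5)**2*(k + 8)) after simplifying.
So A=k + 3 and B=k + 8, with C=k**2 + 10*k + 25.
f must satisfy (k + 3)·f(k+1) − (k + 7)·f(k) = k**2 + 10*k + 25.
d = 4 from the (1,1,2) case.
Solve for f: f(k) = k*(k + 4)*(k + 5)*(k + 9)/36 (degree 4 ≤ 4).
So s_k = (B(k−1)f/C)·t_k = (k*(k + 4)*(k + 7)*(k + 9)/(36*(k + 5)))·t_k = 5*k*(k + 9)/(18*(k**2 + 9*k + 18)).
s_(k+1) − s_k = 10*(k + 5)/(k**4 + 20*k**3 + 145*k**2 + 450*k + 504) = t_k.

Yes. s_k = 5*k*(k + 9)/(18*(k**2 + 9*k + 18)).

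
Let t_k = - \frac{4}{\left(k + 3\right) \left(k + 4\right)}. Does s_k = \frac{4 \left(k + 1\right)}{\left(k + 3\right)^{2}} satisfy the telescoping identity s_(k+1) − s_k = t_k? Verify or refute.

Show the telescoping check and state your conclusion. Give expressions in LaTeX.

Invalid: residual \frac{8 \left(2 k + 7\right)}{k^{4} + 14 k^{3} + 73 k^{2} + 168 k + 144} ≠ 0.

s_(k+1) = 4*(k + 2)/(k + 4)**2
s_(k+1) − s_k = 4*(-k**2 - 3*k + 2)/(k**4 + 14*k**3 + 73*k**2 + 168*k + 144)
(s_(k+1) − s_k) − t_k = 8*(2*k + 7)/(k**4 + 14*k**3 + 73*k**2 + 168*k + 144)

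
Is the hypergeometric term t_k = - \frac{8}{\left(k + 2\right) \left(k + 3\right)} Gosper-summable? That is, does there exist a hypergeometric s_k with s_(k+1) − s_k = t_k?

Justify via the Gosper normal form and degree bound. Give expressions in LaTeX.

Compute t_(k+1)/t_k: get (k + 2)/(k + 4).
Take A(k)=k + 2, B(k)=k + 4, C(k)=1.
f must satisfy (k + 2)·f(k+1) − (k + 3)·f(k) = 1.
Bound: deg f ≤ 1.
Solve for f: f(k) = k/2 (degree 1 ≤ 1).
So s_k = (B(k−1)f/C)·t_k = (k*(k + 3)/2)·t_k = -4*k/(k + 2).
s_(k+1) − s_k = -8/(k**2 + 5*k + 6) = t_k.

Yes. s_k = - \frac{4 k}{k + 2}.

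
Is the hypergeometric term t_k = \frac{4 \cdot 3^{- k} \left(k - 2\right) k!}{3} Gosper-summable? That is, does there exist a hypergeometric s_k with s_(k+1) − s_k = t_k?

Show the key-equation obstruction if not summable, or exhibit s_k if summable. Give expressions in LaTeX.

t_(k+1)/t_k = (k**2 - 1)/(3*(k - 2)).
So A=k/3 + 1/3 and B=1, with C=k - 2.
Key eq: (k/3 + 1/3)·f(k+1) = (1)·f(k) + (k - 2).
deg f ≤ 0 (via 1,0,1).
A polynomial solution: f(k) = 3.
So s_k = (B(k−1)f/C)·t_k = (3/(k - 2))·t_k = 4*factorial(k)/3**k.
Check: Δs_k = 4*(k - 2)*factorial(k)/(3*3**k). ✓

Yes. s_k = 4 \cdot 3^{- k} k!.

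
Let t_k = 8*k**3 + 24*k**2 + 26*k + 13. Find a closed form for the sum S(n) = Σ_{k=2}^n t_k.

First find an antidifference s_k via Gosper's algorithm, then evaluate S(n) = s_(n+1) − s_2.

S(n) = 2*n**4 + 12*n**3 + 27*n**2 + 30*n - 71

Ratio r(k) = (8*k**3 + 48*k**2 + 98*k + 71)/(8*k**3 + 24*k**2 + 26*k + 13).
A = 1, B = 1, C = k**3 + 3*k**2 + 13*k/4 + 13/8.
f must satisfy (1)·f(k+1) − (1)·f(k) = k**3 + 3*k**2 + 13*k/4 + 13/8.
Degrees (0,0,3) ⇒ d ≤ 4.
Solving with deg f ≤ 4: f(k) = k*(2*k**3 + 4*k**2 + 3*k + 4)/8.
Certificate R = B(k−1)f/C = k*(2*k**3 + 4*k**2 + 3*k + 4)/(8*k**3 + 24*k**2 + 26*k + 13) gives s_k = k*(2*k**3 + 4*k**2 + 3*k + 4).
Check: Δs_k = 8*k**3 + 24*k**2 + 26*k + 13. ✓
Telescope: S(n) = s_(n+1) − s_(2) = 2*n**4 + 12*n**3 + 27*n**2 + 30*n + 13 − (84) = 2*n**4 + 12*n**3 + 27*n**2 + 30*n - 71.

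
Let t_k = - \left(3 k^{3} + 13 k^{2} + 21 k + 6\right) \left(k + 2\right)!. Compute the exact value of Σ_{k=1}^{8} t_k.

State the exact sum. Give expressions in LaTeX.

r(k) = (3*k**4 + 31*k**3 + 122*k**2 + 211*k + 129)/(3*k**3 + 13*k**2 + 21*k + 6) after simplifying.
Factor: A=k + 3; B=1; C=k**3 + 13*k**2/3 + 7*k + 2.
Key eq: (k + 3)·f(k+1) = (1)·f(k) + (k**3 + 13*k**2/3 + 7*k + 2).
From deg A=1, deg B=0, deg C=3: d=2.
Solve for f: f(k) = (3*k**2 + k - 3)/3 (degree 2 ≤ 2).
Then R = B(k−1)f/C = (3*k**2 + k - 3)/(3*k**3 + 13*k**2 + 21*k + 6), so s_k = R(k)·t_k = -(3*k**2 + k - 3)*factorial(k + 2).
s_(k+1) − s_k = -(3*k**3 + 13*k**2 + 21*k + 6)*factorial(k + 2) = t_k.
Σ_(k=1)^(8) t_k = s_(9) − s_(1) = -9939283200 − (-6) = -9939283194.

Σ = -9939283194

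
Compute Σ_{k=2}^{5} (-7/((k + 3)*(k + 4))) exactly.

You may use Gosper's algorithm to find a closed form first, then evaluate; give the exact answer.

Σ = -28/45

r(k) = (k + 3)/(k + 5) after simplifying.
A = k + 3, B = k + 5, C = 1.
f must satisfy (k + 3)·f(k+1) − (k + 4)·f(k) = 1.
deg f ≤ 1 (via 1,1,0).
Coefficient equations give f(k) = k/3.
Then R = B(k−1)f/C = k*(k + 4)/3, so s_k = R(k)·t_k = -7*k/(3*k + 9).
s_(k+1) − s_k = -7/(k**2 + 7*k + 12) = t_k.
Σ_(k=2)^(5) t_k = s_(6) − s_(2) = -14/9 − (-14/15) = -28/45.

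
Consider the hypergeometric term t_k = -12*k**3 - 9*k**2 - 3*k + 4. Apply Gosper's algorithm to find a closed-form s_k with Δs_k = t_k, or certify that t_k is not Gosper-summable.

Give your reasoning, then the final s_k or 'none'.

s_k = k*(-3*k**3 + 3*k**2 + 4)

The ratio is (12*k**3 + 45*k**2 + 57*k + 20)/(12*k**3 + 9*k**2 + 3*k - 4).
Gosper form: A/B · C(k+1)/C(k) with A=1, B=1, C=k**3 + 3*k**2/4 + k/4 - 1/3.
Set up (1)·f(k+1) − (1)·f(k) − (k**3 + 3*k**2/4 + k/4 - 1/3) = 0.
Degrees (0,0,3) ⇒ d ≤ 4.
Match coefficients ⇒ f(k) = k*(3*k**3 - 3*k**2 - 4)/12.
Certificate R = B(k−1)f/C = k*(3*k**3 - 3*k**2 - 4)/(12*k**3 + 9*k**2 + 3*k - 4) gives s_k = k*(-3*k**3 + 3*k**2 + 4).
Δs = -12*k**3 - 9*k**2 - 3*k + 4, as required.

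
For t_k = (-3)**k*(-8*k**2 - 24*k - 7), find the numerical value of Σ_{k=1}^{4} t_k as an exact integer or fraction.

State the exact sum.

Σ = -15300

The ratio is 3*(-8*k**2 - 40*k - 39)/(8*k**2 + 24*k + 7).
So A=-3 and B=1, with C=k**2 + 3*k + 7/8.
Need (-3)·f(k+1) − (1)·f(k) = k**2 + 3*k + 7/8.
Bound: deg f ≤ 2.
A polynomial solution: f(k) = -(k + 2)*(2*k - 1)/8.
Then R = B(k−1)f/C = -(k + 2)*(2*k - 1)/(8*k**2 + 24*k + 7), so s_k = R(k)·t_k = (-3)**k*(2*k**2 + 3*k - 2).
Δs = (-3)**k*(-8*k**2 - 24*k - 7), as required.
Σ_(k=1)^(4) t_k = s_(5) − s_(1) = -15309 − (-9) = -15300.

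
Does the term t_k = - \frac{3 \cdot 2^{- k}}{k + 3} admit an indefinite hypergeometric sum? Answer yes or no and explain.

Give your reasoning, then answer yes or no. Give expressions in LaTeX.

r(k) = (k + 3)/(2*(k + 4)) after simplifying.
Take A(k)=k/2 + 3/2, B(k)=k + 4, C(k)=1.
Solve (k/2 + 3/2)·f(k+1) − (k + 3)·f(k) = 1.
Bound: deg f ≤ -1.
deg f ≤ -1 is impossible — no certificate.

No — t_k has no hypergeometric antidifference.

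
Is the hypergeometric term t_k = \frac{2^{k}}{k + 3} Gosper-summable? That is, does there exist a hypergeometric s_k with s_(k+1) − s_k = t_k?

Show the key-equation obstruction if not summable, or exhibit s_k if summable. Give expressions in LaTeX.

Step 1: r(k) = 2*(k + 3)/(k + 4).
A = 2*k + 6, B = k + 4, C = 1.
Key eq: (2*k + 6)·f(k+1) = (k + 3)·f(k) + (1).
Bound: deg f ≤ -1.
Bound -1 < 0, so the key equation has no polynomial solution.

No. Not Gosper-summable.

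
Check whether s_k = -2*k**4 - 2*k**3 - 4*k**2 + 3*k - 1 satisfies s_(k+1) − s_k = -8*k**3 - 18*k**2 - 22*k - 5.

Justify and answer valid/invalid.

Valid: the claim telescopes to t_k.

s_(k+1) = -2*k**4 - 10*k**3 - 22*k**2 - 19*k - 6
s_(k+1) − s_k = -8*k**3 - 18*k**2 - 22*k - 5
(s_(k+1) − s_k) − t_k = 0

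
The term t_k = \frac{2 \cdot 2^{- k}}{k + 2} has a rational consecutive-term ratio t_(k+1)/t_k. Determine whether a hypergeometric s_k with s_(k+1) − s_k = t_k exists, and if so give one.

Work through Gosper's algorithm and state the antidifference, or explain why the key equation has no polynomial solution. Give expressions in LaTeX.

r(k) = (k + 2)/(2*(k + 3)) after simplifying.
Take A(k)=k/2 + 1, B(k)=k + 3, C(k)=1.
f must satisfy (k/2 + 1)·f(k+1) − (k + 2)·f(k) = 1.
Degrees (1,1,0) ⇒ d ≤ -1.
Bound -1 < 0, so the key equation has no polynomial solution.

not Gosper-summable; s_k does not exist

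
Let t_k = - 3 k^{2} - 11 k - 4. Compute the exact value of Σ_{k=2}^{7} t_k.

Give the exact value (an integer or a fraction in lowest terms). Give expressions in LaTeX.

Σ = -738

Step 1: r(k) = (3*k**2 + 17*k + 18)/(3*k**2 + 11*k + 4).
So A=1 and B=1, with C=k**2 + 11*k/3 + 4/3.
Set up (1)·f(k+1) − (1)·f(k) − (k**2 + 11*k/3 + 4/3) = 0.
From deg A=0, deg B=0, deg C=2: d=3.
Coefficient equations give f(k) = k*(k**2 + 4*k - 1)/3.
R(k) = B(k−1)·f(k)/C(k) = k*(k**2 + 4*k - 1)/(3*k**2 + 11*k + 4); s_k = R·t_k = k*(-k**2 - 4*k + 1).
Δs = -3*k**2 - 11*k - 4, as required.
Σ_(k=2)^(7) t_k = s_(8) − s_(2) = -760 − (-22) = -738.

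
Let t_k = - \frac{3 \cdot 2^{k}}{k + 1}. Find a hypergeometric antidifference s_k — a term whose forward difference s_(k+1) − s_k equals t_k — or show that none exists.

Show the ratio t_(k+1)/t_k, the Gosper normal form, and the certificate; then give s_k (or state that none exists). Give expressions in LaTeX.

no hypergeometric antidifference exists

Compute t_(k+1)/t_k: get 2*(k + 1)/(k + 2).
Normal form (A,B,C) = (2*k + 2, k + 2, 1).
Need (2*k + 2)·f(k+1) − (k + 1)·f(k) = 1.
d = -1 from the (1,1,0) case.
deg f ≤ -1 is impossible — no certificate.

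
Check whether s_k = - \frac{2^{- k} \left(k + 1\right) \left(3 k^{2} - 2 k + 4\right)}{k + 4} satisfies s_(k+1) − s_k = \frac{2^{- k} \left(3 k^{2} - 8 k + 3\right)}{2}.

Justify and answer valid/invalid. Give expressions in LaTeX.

s_(k+1) = -(k + 2)*(-2*k + 3*(k + 1)**2 + 2)/(2*2**k*(k + 5))
s_(k+1) − s_k = k*(3*k**3 + 10*k**2 - 39*k - 34)/(2*2**k*(k**2 + 9*k + 20))
(s_(k+1) − s_k) − t_k = 3*(-3*k**3 - 10*k**2 + 33*k - 20)/(2*2**k*(k**2 + 9*k + 20))

Invalid: residual \frac{3 \cdot 2^{- k} \left(- 3 k^{3} - 10 k^{2} + 33 k - 20\right)}{2 \left(k^{2} + 9 k + 20\right)} ≠ 0.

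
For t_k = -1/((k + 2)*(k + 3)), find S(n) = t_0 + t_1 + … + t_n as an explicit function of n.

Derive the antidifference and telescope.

r(k) = (k + 2)/(k + 4) after simplifying.
A = k + 2, B = k + 4, C = 1.
Need (k + 2)·f(k+1) − (k + 3)·f(k) = 1.
From deg A=1, deg B=1, deg C=0: d=1.
Solving with deg f ≤ 1: f(k) = k/2.
Then R = B(k−1)f/C = k*(k + 3)/2, so s_k = R(k)·t_k = -k/(2*k + 4).
Verify: -1/(k**2 + 5*k + 6) matches t_k.
Evaluate: s_(n+1) = (-n - 1)/(2*(n + 3)); subtract s_(0) = 0 ⇒ S(n) = (-n - 1)/(2*(n + 3)).

S(n) = (-n - 1)/(2*(n + 3))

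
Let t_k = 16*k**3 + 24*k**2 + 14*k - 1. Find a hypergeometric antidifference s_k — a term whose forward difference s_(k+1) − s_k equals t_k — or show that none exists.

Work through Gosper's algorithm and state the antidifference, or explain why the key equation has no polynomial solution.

r(k) = (16*k**3 + 72*k**2 + 110*k + 53)/(16*k**3 + 24*k**2 + 14*k - 1) after simplifying.
A = 1, B = 1, C = k**3 + 3*k**2/2 + 7*k/8 - 1/16.
Solve (1)·f(k+1) − (1)·f(k) = k**3 + 3*k**2/2 + 7*k/8 - 1/16.
From deg A=0, deg B=0, deg C=3: d=4.
Coefficient equations give f(k) = k*(4*k**3 - k - 4)/16.
Certificate R = B(k−1)f/C = k*(4*k**3 - k - 4)/(16*k**3 + 24*k**2 + 14*k - 1) gives s_k = k*(4*k**3 - k - 4).
Check: Δs_k = 16*k**3 + 24*k**2 + 14*k - 1. ✓

s_k = k*(4*k**3 - k - 4)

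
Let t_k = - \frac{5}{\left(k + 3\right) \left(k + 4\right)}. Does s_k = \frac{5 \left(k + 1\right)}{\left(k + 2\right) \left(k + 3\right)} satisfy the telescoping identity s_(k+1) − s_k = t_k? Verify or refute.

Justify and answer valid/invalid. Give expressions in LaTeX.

s_(k+1) = 5*(k + 2)/((k + 3)*(k + 4))
s_(k+1) − s_k = -5*k/(k**3 + 9*k**2 + 26*k + 24)
(s_(k+1) − s_k) − t_k = 10/(k**3 + 9*k**2 + 26*k + 24)

Invalid: residual \frac{10}{k^{3} + 9 k^{2} + 26 k + 24} ≠ 0.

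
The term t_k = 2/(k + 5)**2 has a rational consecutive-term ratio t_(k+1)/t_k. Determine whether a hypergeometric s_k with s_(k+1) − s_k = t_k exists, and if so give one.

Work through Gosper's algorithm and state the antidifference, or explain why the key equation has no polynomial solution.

Step 1: r(k) = (k + 5)**2/(k + 6)**2.
Take A(k)=k**2 + 10*k + 25, B(k)=k**2 + 12*k + 36, C(k)=1.
Need (k**2 + 10*k + 25)·f(k+1) − (k**2 + 10*k + 25)·f(k) = 1.
Degrees (2,2,0) ⇒ d ≤ 0.
f = c0 ⇒ A·f(k+1) − B(k−1)·f(k) − C = -1. The system {-1 = 0} is inconsistent; no antidifference.

none (Gosper's algorithm certifies no s_k)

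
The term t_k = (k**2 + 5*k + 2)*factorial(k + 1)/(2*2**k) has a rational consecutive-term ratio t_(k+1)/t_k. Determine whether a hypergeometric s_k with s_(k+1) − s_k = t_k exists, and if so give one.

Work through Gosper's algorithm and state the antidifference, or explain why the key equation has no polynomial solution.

s_k = (k + 4)*factorial(k + 1)/2**k

Step 1: r(k) = (k + 2)*(5*k + (k + 1)**2 + 7)/(2*(k**2 + 5*k + 2)).
Factor: A=k/2 + 1; B=1; C=k**2 + 5*k + 2.
Need (k/2 + 1)·f(k+1) − (1)·f(k) = k**2 + 5*k + 2.
d = 1 from the (1,0,2) case.
Match coefficients ⇒ f(k) = 2*(k + 4).
Then R = B(k−1)f/C = 2*(k + 4)/(k**2 + 5*k + 2), so s_k = R(k)·t_k = (k + 4)*factorial(k + 1)/2**k.
Δs = (k**2 + 5*k + 2)*factorial(k + 1)/(2*2**k), as required.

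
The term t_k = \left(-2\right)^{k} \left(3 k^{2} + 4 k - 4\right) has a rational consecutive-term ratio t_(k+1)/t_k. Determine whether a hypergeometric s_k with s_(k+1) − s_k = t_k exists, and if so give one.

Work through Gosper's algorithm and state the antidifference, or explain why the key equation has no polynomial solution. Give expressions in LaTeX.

Compute t_(k+1)/t_k: get 2*(-4*k - 3*(k + 1)**2)/(3*k**2 + 4*k - 4).
Gosper form: A/B · C(k+1)/C(k) with A=-2, B=1, C=k**2 + 4*k/3 - 4/3.
Solve (-2)·f(k+1) − (1)·f(k) = k**2 + 4*k/3 - 4/3.
From deg A=0, deg B=0, deg C=2: d=2.
Solving with deg f ≤ 2: f(k) = -(k**2 - 2)/3.
R(k) = B(k−1)·f(k)/C(k) = -(k**2 - 2)/((k + 2)*(3*k - 2)); s_k = R·t_k = (-2)**k*(2 - k**2).
s_(k+1) − s_k = (-2)**k*(3*k**2 + 4*k - 4) = t_k.

s_k = \left(-2\right)^{k} \left(2 - k^{2}\right)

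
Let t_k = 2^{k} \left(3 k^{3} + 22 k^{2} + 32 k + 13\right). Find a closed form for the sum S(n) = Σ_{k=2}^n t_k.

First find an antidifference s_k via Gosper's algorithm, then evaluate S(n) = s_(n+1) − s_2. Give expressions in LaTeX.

S(n) = 6 \cdot 2^{n} n^{3} + 26 \cdot 2^{n} n^{2} + 30 \cdot 2^{n} n + 16 \cdot 2^{n} - 156

Step 1: r(k) = 2*(3*k**3 + 31*k**2 + 85*k + 70)/(3*k**3 + 22*k**2 + 32*k + 13).
Normal form (A,B,C) = (2, 1, k**3 + 22*k**2/3 + 32*k/3 + 13/3).
Set up (2)·f(k+1) − (1)·f(k) − (k**3 + 22*k**2/3 + 32*k/3 + 13/3) = 0.
Degrees (0,0,3) ⇒ d ≤ 3.
A polynomial solution: f(k) = (3*k**3 + 4*k**2 - 2*k + 3)/3.
Get s_k = R·t_k = 2**k*(3*k**3 + 4*k**2 - 2*k + 3) with R(k) = B(k−1)f(k)/C(k) = (3*k**3 + 4*k**2 - 2*k + 3)/((k + 1)*(3*k**2 + 19*k + 13)).
s_(k+1) − s_k = 2**k*(3*k**3 + 22*k**2 + 32*k + 13) = t_k.
Evaluate: s_(n+1) = 2**(n + 1)*(3*n**3 + 13*n**2 + 15*n + 8); subtract s_(2) = 156 ⇒ S(n) = 6*2**n*n**3 + 26*2**n*n**2 + 30*2**n*n + 16*2**n - 156.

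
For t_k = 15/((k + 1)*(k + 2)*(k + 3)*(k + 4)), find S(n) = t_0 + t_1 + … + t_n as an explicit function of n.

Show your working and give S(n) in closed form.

t_(k+1)/t_k = (k + 1)/(k + 5).
So A=k + 1 and B=k + 5, with C=1.
Set up (k + 1)·f(k+1) − (k + 4)·f(k) − (1) = 0.
d = 3 from the (1,1,0) case.
A polynomial solution: f(k) = k*(k**2 + 6*k + 11)/18.
Certificate R = B(k−1)f/C = k*(k + 4)*(k**2 + 6*k + 11)/18 gives s_k = 5*k*(k**2 + 6*k + 11)/(6*(k + 1)*(k + 2)*(k + 3)).
Δs = 15/(k**4 + 10*k**3 + 35*k**2 + 50*k + 24), as required.
Evaluate: s_(n+1) = 5*(n**3 + 9*n**2 + 26*n + 18)/(6*(n**3 + 9*n**2 + 26*n + 24)); subtract s_(0) = 0 ⇒ S(n) = 5*(n**3 + 9*n**2 + 26*n + 18)/(6*(n**3 + 9*n**2 + 26*n + 24)).

S(n) = 5*(n**3 + 9*n**2 + 26*n + 18)/(6*(n**3 + 9*n**2 + 26*n + 24))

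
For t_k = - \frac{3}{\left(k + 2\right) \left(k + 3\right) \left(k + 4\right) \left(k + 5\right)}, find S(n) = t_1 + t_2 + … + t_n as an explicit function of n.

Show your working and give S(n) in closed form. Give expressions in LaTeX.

The ratio is (k + 2)/(k + 6).
Take A(k)=k + 2, B(k)=k + 6, C(k)=1.
Set up (k + 2)·f(k+1) − (k + 5)·f(k) − (1) = 0.
Bound: deg f ≤ 3.
Solving with deg f ≤ 3: f(k) = k*(k**2 + 9*k + 26)/72.
Then R = B(k−1)f/C = k*(k + 5)*(k**2 + 9*k + 26)/72, so s_k = R(k)·t_k = k*(-k**2 - 9*k - 26)/(24*(k + 2)*(k + 3)*(k + 4)).
Check: Δs_k = -3/(k**4 + 14*k**3 + 71*k**2 + 154*k + 120). ✓
Telescope: S(n) = s_(n+1) − s_(1) = (-n**3 - 12*n**2 - 47*n - 36)/(24*(n**3 + 12*n**2 + 47*n + 60)) − (-1/40) = n*(-n**2 - 12*n - 47)/(60*(n**3 + 12*n**2 + 47*n + 60)).

S(n) = \frac{n \left(- n^{2} - 12 n - 47\right)}{60 \left(n^{3} + 12 n^{2} + 47 n + 60\right)}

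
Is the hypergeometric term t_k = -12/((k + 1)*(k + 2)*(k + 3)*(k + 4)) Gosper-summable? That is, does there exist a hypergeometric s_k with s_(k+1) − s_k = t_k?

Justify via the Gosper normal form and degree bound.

Yes. s_k = 2*k*(-k**2 - 6*k - 11)/(3*(k + 1)*(k + 2)*(k + 3)).

Compute t_(k+1)/t_k: get (k + 1)/(k + 5).
Normal form (A,B,C) = (k + 1, k + 5, 1).
Set up (k + 1)·f(k+1) − (k + 4)·f(k) − (1) = 0.
Bound: deg f ≤ 3.
Match coefficients ⇒ f(k) = k*(k**2 + 6*k + 11)/18.
So s_k = (B(k−1)f/C)·t_k = (k*(k + 4)*(k**2 + 6*k + 11)/18)·t_k = 2*k*(-k**2 - 6*k - 11)/(3*(k + 1)*(k + 2)*(k + 3)).
Verify: -12/(k**4 + 10*k**3 + 35*k**2 + 50*k + 24) matches t_k.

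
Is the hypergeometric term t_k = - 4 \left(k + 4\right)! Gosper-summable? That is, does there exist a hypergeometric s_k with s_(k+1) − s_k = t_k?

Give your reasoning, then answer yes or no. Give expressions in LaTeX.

Step 1: r(k) = k + 5.
Take A(k)=k + 5, B(k)=1, C(k)=1.
Key eq: (k + 5)·f(k+1) = (1)·f(k) + (1).
deg f ≤ -1 (via 1,0,0).
Bound -1 < 0, so the key equation has no polynomial solution.

No. Not Gosper-summable.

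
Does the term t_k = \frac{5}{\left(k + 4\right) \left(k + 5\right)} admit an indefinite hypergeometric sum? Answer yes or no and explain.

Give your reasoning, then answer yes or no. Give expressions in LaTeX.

t_(k+1)/t_k = (k + 4)/(k + 6).
Factor: A=k + 4; B=k + 6; C=1.
Need (k + 4)·f(k+1) − (k + 5)·f(k) = 1.
Degrees (1,1,0) ⇒ d ≤ 1.
Coefficient equations give f(k) = k/4.
Then R = B(k−1)f/C = k*(k + 5)/4, so s_k = R(k)·t_k = 5*k/(4*(k + 4)).
s_(k+1) − s_k = 5/(k**2 + 9*k + 20) = t_k.

Yes. s_k = \frac{5 k}{4 \left(k + 4\right)}.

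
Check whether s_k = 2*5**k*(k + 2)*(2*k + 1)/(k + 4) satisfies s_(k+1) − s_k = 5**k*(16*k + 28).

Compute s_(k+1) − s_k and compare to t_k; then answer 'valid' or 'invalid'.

s_(k+1) = 10*5**k*(k + 3)*(2*k + 3)/(k + 5)
s_(k+1) − s_k = 5**k*(16*k**3 + 140*k**2 + 396*k + 340)/(k**2 + 9*k + 20)
(s_(k+1) − s_k) − t_k = 5**k*(-32*k**2 - 176*k - 220)/(k**2 + 9*k + 20)

Invalid: residual 5**k*(-32*k**2 - 176*k - 220)/(k**2 + 9*k + 20) ≠ 0.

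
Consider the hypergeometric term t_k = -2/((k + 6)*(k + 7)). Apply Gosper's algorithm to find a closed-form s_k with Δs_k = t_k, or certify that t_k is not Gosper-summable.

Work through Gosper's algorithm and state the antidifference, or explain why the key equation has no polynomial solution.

t_(k+1)/t_k = (k + 6)/(k + 8).
Take A(k)=k + 6, B(k)=k + 8, C(k)=1.
Set up (k + 6)·f(k+1) − (k + 7)·f(k) − (1) = 0.
d = 1 from the (1,1,0) case.
Coefficient equations give f(k) = k/6.
Get s_k = R·t_k = -k/(3*k + 18) with R(k) = B(k−1)f(k)/C(k) = k*(k + 7)/6.
Check: Δs_k = -2/(k**2 + 13*k + 42). ✓

s_k = -k/(3*k + 18)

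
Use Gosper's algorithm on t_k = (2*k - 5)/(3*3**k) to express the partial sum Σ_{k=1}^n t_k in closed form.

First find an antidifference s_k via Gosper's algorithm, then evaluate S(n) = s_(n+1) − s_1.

Ratio r(k) = (2*k - 3)/(3*(2*k - 5)).
Take A(k)=1/3, B(k)=1, C(k)=k - 5/2.
Solve (1/3)·f(k+1) − (1)·f(k) = k - 5/2.
From deg A=0, deg B=0, deg C=1: d=1.
Solve for f: f(k) = -3*(k - 2)/2 (degree 1 ≤ 1).
R(k) = B(k−1)·f(k)/C(k) = -3*(k - 2)/(2*k - 5); s_k = R·t_k = (2 - k)/3**k.
Δs = (2*k - 5)/(3*3**k), as required.
s_(n+1) = 3**(-n - 1)*(1 - n) and s_(1) = 1/3, so S(n) = 3**(-n - 1)*(-3**n - n + 1).

S(n) = 3**(-n - 1)*(-3**n - n + 1)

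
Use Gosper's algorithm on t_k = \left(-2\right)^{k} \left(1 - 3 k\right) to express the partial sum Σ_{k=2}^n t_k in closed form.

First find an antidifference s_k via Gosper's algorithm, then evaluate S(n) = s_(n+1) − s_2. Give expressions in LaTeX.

S(n) = - 2 \left(-2\right)^{n} n - 4

Compute t_(k+1)/t_k: get 2*(-3*k - 2)/(3*k - 1).
Factor: A=-2; B=1; C=k - 1/3.
f must satisfy (-2)·f(k+1) − (1)·f(k) = k - 1/3.
deg f ≤ 1 (via 0,0,1).
Coefficient equations give f(k) = -(k - 1)/3.
So s_k = (B(k−1)f/C)·t_k = (-(k - 1)/(3*k - 1))·t_k = (-2)**k*(k - 1).
s_(k+1) − s_k = (-2)**k*(1 - 3*k) = t_k.
Evaluate: s_(n+1) = (-2)**(n + 1)*n; subtract s_(2) = 4 ⇒ S(n) = -2*(-2)**n*n - 4.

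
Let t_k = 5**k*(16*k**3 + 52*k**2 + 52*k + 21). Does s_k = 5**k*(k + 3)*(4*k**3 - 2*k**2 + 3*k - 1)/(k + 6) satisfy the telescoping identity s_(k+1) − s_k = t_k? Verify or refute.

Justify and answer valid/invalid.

s_(k+1) = 5**(k + 1)*(4*k**4 + 26*k**3 + 51*k**2 + 48*k + 16)/(k + 7)
s_(k+1) − s_k = 5**k*(16*k**5 + 212*k**4 + 968*k**3 + 1783*k**2 + 1467*k + 501)/(k**2 + 13*k + 42)
(s_(k+1) − s_k) − t_k = 5**k*(-48*k**4 - 432*k**3 - 1098*k**2 - 990*k - 381)/(k**2 + 13*k + 42)

Invalid: residual 5**k*(-48*k**4 - 432*k**3 - 1098*k**2 - 990*k - 381)/(k**2 + 13*k + 42) ≠ 0.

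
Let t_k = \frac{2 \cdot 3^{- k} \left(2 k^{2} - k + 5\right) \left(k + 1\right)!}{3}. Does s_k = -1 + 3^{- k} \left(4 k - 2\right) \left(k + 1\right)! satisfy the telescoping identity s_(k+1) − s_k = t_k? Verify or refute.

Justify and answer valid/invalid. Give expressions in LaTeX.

s_(k+1) = 3**(-k - 1)*(4*k + 2)*factorial(k + 2) - 1
s_(k+1) − s_k = 2*(2*k**2 - k + 5)*factorial(k + 1)/(3*3**k)
(s_(k+1) − s_k) − t_k = 0

valid (s_(k+1) − s_k reduces to t_k)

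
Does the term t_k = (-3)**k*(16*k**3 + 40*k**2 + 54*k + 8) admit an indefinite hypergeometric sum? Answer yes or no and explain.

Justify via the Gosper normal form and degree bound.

Yes. s_k = (-3)**k*(-4*k**3 - k**2 - 3*k + 4).

Step 1: r(k) = 3*(-8*k**3 - 44*k**2 - 91*k - 59)/(8*k**3 + 20*k**2 + 27*k + 4).
So A=-3 and B=1, with C=k**3 + 5*k**2/2 + 27*k/8 + 1/2.
Key eq: (-3)·f(k+1) = (1)·f(k) + (k**3 + 5*k**2/2 + 27*k/8 + 1/2).
d = 3 from the (0,0,3) case.
Coefficient equations give f(k) = -(4*k**3 + k**2 + 3*k - 4)/16.
Certificate R = B(k−1)f/C = -(4*k**3 + k**2 + 3*k - 4)/(2*(8*k**3 + 20*k**2 + 27*k + 4)) gives s_k = (-3)**k*(-4*k**3 - k**2 - 3*k + 4).
Check: Δs_k = (-3)**k*(16*k**3 + 40*k**2 + 54*k + 8). ✓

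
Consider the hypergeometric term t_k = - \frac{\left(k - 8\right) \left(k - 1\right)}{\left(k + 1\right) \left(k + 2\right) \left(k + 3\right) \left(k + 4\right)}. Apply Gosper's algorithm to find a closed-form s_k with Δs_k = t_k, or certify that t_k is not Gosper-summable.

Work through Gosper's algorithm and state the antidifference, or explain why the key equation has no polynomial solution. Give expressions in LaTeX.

Step 1: r(k) = k*(k - 7)*(k + 1)/((k - 8)*(k - 1)*(k + 5)).
A = k + 1, B = k + 5, C = k**2 - 9*k + 8.
Set up (k + 1)·f(k+1) − (k + 4)·f(k) − (k**2 - 9*k + 8) = 0.
Bound: deg f ≤ 3.
Match coefficients ⇒ f(k) = k*(k**2 + 3*k + 20)/3.
So s_k = (B(k−1)f/C)·t_k = (k*(k + 4)*(k**2 + 3*k + 20)/(3*(k - 8)*(k - 1)))·t_k = k*(-k**2 - 3*k - 20)/(3*(k**3 + 6*k**2 + 11*k + 6)).
Check: Δs_k = (-k**2 + 9*k - 8)/(k**4 + 10*k**3 + 35*k**2 + 50*k + 24). ✓

s_k = \frac{k \left(- k^{2} - 3 k - 20\right)}{3 \left(k^{3} + 6 k^{2} + 11 k + 6\right)}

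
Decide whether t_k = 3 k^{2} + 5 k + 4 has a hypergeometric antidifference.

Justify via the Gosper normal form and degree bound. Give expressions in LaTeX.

Yes. s_k = k \left(k^{2} + k + 2\right).

r(k) = (3*k**2 + 11*k + 12)/(3*k**2 + 5*k + 4) after simplifying.
Normal form (A,B,C) = (1, 1, k**2 + 5*k/3 + 4/3).
Key eq: (1)·f(k+1) = (1)·f(k) + (k**2 + 5*k/3 + 4/3).
d = 3 from the (0,0,2) case.
Match coefficients ⇒ f(k) = k*(k**2 + k + 2)/3.
Get s_k = R·t_k = k*(k**2 + k + 2) with R(k) = B(k−1)f(k)/C(k) = k*(k**2 + k + 2)/(3*k**2 + 5*k + 4).
Check: Δs_k = 3*k**2 + 5*k + 4. ✓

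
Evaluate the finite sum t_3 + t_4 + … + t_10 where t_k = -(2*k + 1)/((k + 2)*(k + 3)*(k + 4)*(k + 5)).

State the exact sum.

Σ = -4/273

Compute t_(k+1)/t_k: get (k + 2)*(2*k + 3)/((k + 6)*(2*k + 1)).
So A=k + 2 and B=k + 6, with C=k + 1/2.
Need (k + 2)·f(k+1) − (k + 5)·f(k) = k + 1/2.
d = 3 from the (1,1,1) case.
Match coefficients ⇒ f(k) = k*(k**2 + 9*k + 2)/48.
So s_k = (B(k−1)f/C)·t_k = (k*(k + 5)*(k**2 + 9*k + 2)/(24*(2*k + 1)))·t_k = k*(-k**2 - 9*k - 2)/(24*(k + 2)*(k + 3)*(k + 4)).
Δs = (-2*k - 1)/(k**4 + 14*k**3 + 71*k**2 + 154*k + 120), as required.
Sum = s_(11) − s_(3); s_(11) = -407/10920, s_(3) = -19/840 ⇒ -4/273.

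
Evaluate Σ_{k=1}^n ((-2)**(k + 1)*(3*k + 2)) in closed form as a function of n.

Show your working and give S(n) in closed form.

S(n) = -4*(-2)**n*n - 4*(-2)**n + 4

Step 1: r(k) = 2*(-3*k - 5)/(3*k + 2).
Take A(k)=-2, B(k)=1, C(k)=k + 2/3.
Solve (-2)·f(k+1) − (1)·f(k) = k + 2/3.
deg f ≤ 1 (via 0,0,1).
Solve for f: f(k) = -k/3 (degree 1 ≤ 1).
R(k) = B(k−1)·f(k)/C(k) = -k/(3*k + 2); s_k = R·t_k = 2*(-2)**k*k.
Δs = (-2)**(k + 1)*(3*k + 2), as required.
Σ_(k=1)^n t_k = s_(n+1) − s_(1) = ((-2)**(n + 2)*(-n - 1)) − (-4), i.e. -4*(-2)**n*n - 4*(-2)**n + 4.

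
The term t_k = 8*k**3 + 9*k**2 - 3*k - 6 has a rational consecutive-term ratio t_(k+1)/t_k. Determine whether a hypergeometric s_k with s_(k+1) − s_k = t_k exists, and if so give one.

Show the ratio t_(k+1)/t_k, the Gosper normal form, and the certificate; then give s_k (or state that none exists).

Compute t_(k+1)/t_k: get (8*k**3 + 33*k**2 + 39*k + 8)/(8*k**3 + 9*k**2 - 3*k - 6).
Factor: A=1; B=1; C=k**3 + 9*k**2/8 - 3*k/8 - 3/4.
Set up (1)·f(k+1) − (1)·f(k) − (k**3 + 9*k**2/8 - 3*k/8 - 3/4) = 0.
d = 4 from the (0,0,3) case.
A polynomial solution: f(k) = k*(2*k**3 - k**2 - 4*k - 3)/8.
R(k) = B(k−1)·f(k)/C(k) = k*(2*k**3 - k**2 - 4*k - 3)/(8*k**3 + 9*k**2 - 3*k - 6); s_k = R·t_k = k*(2*k**3 - k**2 - 4*k - 3).
Δs = 8*k**3 + 9*k**2 - 3*k - 6, as required.

s_k = k*(2*k**3 - k**2 - 4*k - 3)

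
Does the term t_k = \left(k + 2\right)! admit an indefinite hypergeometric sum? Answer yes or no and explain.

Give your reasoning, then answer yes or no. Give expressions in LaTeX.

No — negative degree bound, so no certificate f.

t_(k+1)/t_k = k + 3.
Gosper form: A/B · C(k+1)/C(k) with A=k + 3, B=1, C=1.
f must satisfy (k + 3)·f(k+1) − (1)·f(k) = 1.
deg f ≤ -1 (via 1,0,0).
Negative degree bound (-1): no f exists, t_k not Gosper-summable.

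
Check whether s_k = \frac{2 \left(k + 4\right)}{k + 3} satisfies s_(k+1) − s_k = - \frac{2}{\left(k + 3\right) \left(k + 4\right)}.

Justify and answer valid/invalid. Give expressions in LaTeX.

s_(k+1) = 2*(k + 5)/(k + 4)
s_(k+1) − s_k = -2/(k**2 + 7*k + 12)
(s_(k+1) − s_k) − t_k = 0

Valid: the claim telescopes to t_k.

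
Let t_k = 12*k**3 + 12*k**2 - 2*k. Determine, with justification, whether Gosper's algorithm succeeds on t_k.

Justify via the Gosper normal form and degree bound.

Yes. s_k = k*(3*k**3 - 2*k**2 - 4*k + 3).

The ratio is (6*k**3 + 24*k**2 + 29*k + 11)/(k*(6*k**2 + 6*k - 1)).
Take A(k)=1, B(k)=1, C(k)=k**3 + k**2 - k/6.
Set up (1)·f(k+1) − (1)·f(k) − (k**3 + k**2 - k/6) = 0.
deg f ≤ 4 (via 0,0,3).
Solve for f: f(k) = k*(k - 1)*(3*k**2 + k - 3)/12 (degree 4 ≤ 4).
R(k) = B(k−1)·f(k)/C(k) = (k - 1)*(3*k**2 + k - 3)/(2*(6*k**2 + 6*k - 1)); s_k = R·t_k = k*(3*k**3 - 2*k**2 - 4*k + 3).
Verify: 2*k*(6*k**2 + 6*k - 1) matches t_k.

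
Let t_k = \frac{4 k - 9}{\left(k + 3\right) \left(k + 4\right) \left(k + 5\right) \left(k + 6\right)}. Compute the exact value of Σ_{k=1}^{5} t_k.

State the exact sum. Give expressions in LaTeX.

r(k) = (k + 3)*(4*k - 5)/((k + 7)*(4*k - 9)) after simplifying.
Take A(k)=k + 3, B(k)=k + 7, C(k)=k - 9/4.
Key eq: (k + 3)·f(k+1) = (k + 6)·f(k) + (k - 9/4).
d = 3 from the (1,1,1) case.
Solve for f: f(k) = -k*(k**2 + 12*k + 167)/240 (degree 3 ≤ 3).
So s_k = (B(k−1)f/C)·t_k = (-k*(k + 6)*(k**2 + 12*k + 167)/(60*(4*k - 9)))·t_k = k*(-k**2 - 12*k - 167)/(60*(k + 3)*(k + 4)*(k + 5)).
s_(k+1) − s_k = (4*k - 9)/(k**4 + 18*k**3 + 119*k**2 + 342*k + 360) = t_k.
Evaluate s at k=6 and k=1: -1/36 and -1/40; difference -1/360.

Σ = -1/360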